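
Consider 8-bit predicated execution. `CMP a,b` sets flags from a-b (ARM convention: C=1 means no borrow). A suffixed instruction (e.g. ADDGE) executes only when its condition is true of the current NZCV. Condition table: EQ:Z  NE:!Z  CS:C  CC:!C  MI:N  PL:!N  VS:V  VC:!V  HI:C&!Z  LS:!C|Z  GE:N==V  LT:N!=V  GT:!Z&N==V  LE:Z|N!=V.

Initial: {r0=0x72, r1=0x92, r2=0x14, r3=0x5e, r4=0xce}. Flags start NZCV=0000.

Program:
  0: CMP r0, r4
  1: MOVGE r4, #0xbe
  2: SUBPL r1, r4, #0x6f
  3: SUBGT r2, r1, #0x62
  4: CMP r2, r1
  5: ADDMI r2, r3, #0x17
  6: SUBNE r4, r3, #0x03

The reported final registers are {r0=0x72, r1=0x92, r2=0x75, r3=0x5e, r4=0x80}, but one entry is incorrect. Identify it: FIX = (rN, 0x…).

[0] flags=1001 → (cmp)
[1] flags=1001 GE?T → r4=0xbe
[2] flags=1001 PL?F → skip
[3] flags=1001 GT?T → r2=0x30
[4] flags=1001 → (cmp)
[5] flags=1001 MI?T → r2=0x75
[6] flags=1001 NE?T → r4=0x5b

FIX = (r4, 0x5b)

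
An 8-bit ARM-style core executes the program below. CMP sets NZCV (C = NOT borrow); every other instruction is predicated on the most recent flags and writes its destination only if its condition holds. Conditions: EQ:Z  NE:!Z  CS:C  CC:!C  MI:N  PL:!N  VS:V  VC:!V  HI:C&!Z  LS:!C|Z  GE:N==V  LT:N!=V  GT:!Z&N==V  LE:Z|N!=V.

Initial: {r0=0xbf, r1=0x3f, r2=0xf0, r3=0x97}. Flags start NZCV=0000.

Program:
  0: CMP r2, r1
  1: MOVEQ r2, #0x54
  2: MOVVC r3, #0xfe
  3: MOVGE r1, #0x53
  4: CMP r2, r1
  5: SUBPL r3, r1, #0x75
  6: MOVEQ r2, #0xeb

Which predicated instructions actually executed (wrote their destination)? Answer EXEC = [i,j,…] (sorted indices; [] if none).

EXEC = [2]

[0] flags=1010 → (cmp)
[1] flags=1010 EQ?F → skip
[2] flags=1010 VC?T → r3=0xfe
[3] flags=1010 GE?F → skip
[4] flags=1010 → (cmp)
[5] flags=1010 PL?F → skip
[6] flags=1010 EQ?F → skip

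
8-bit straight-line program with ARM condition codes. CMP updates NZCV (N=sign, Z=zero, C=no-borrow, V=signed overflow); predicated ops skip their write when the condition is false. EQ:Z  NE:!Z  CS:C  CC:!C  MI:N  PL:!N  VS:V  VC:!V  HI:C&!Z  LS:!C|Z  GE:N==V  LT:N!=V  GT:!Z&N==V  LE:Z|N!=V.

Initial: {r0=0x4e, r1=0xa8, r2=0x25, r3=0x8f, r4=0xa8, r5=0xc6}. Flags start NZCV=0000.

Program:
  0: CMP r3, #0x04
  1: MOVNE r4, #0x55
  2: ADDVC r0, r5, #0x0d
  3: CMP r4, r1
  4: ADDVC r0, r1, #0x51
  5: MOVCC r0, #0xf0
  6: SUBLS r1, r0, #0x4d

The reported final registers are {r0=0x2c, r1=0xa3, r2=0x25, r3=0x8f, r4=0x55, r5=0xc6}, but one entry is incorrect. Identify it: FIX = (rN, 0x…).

FIX = (r0, 0xf0)

[0] flags=1010 → (cmp)
[1] flags=1010 NE?T → r4=0x55
[2] flags=1010 VC?T → r0=0xd3
[3] flags=1001 → (cmp)
[4] flags=1001 VC?F → skip
[5] flags=1001 CC?T → r0=0xf0
[6] flags=1001 LS?T → r1=0xa3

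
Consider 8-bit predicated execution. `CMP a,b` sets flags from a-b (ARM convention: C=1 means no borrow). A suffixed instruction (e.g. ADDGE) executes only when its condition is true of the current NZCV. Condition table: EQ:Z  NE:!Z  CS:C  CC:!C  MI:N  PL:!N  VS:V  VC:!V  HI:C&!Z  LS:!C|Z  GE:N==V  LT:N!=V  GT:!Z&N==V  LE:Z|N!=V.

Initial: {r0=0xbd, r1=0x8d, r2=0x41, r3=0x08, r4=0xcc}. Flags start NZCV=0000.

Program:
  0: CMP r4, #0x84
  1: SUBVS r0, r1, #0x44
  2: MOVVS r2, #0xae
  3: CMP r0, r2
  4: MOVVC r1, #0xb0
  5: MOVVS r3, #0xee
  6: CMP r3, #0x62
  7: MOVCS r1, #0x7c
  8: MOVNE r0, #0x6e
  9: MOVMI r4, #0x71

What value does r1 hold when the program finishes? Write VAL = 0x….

VAL = 0x7c

0: ✓ CMP  NZCV=0010
1: · SUBVS
2: · MOVVS
3: ✓ CMP  NZCV=0011
4: · MOVVC
5: ✓ MOVVS  r3←0xee
6: ✓ CMP  NZCV=1010
7: ✓ MOVCS  r1←0x7c
8: ✓ MOVNE  r0←0x6e
9: ✓ MOVMI  r4←0x71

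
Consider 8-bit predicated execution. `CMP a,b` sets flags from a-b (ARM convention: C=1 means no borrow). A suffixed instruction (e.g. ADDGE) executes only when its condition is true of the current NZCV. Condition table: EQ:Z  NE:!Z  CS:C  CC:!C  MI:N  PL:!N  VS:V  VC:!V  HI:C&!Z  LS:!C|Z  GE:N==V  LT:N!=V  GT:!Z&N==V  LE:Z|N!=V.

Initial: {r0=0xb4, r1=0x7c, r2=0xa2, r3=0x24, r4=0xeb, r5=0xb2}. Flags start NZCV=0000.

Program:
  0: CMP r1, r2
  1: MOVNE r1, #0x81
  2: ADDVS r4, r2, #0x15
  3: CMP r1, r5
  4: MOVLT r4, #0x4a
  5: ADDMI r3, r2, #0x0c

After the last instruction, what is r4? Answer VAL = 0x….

VAL = 0x4a

[0] flags=1001 → (cmp)
[1] flags=1001 NE?T → r1=0x81
[2] flags=1001 VS?T → r4=0xb7
[3] flags=1000 → (cmp)
[4] flags=1000 LT?T → r4=0x4a
[5] flags=1000 MI?T → r3=0xae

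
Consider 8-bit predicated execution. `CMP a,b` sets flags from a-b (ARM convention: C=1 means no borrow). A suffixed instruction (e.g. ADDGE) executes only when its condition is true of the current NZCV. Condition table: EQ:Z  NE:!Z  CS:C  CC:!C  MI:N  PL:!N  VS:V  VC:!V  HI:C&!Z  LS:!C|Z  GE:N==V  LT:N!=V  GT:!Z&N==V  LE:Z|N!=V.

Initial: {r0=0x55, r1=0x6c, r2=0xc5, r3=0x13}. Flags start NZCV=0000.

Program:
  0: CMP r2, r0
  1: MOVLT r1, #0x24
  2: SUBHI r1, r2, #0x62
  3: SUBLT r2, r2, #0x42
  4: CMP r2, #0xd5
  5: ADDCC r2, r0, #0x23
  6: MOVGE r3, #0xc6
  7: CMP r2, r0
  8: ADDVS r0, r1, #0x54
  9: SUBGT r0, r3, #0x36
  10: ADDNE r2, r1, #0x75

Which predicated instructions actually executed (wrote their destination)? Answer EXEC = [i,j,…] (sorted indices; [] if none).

EXEC = [1,2,3,5,9,10]

0: ✓ CMP  NZCV=0011
1: ✓ MOVLT  r1←0x24
2: ✓ SUBHI  r1←0x63
3: ✓ SUBLT  r2←0x83
4: ✓ CMP  NZCV=1000
5: ✓ ADDCC  r2←0x78
6: · MOVGE
7: ✓ CMP  NZCV=0010
8: · ADDVS
9: ✓ SUBGT  r0←0xdd
10: ✓ ADDNE  r2←0xd8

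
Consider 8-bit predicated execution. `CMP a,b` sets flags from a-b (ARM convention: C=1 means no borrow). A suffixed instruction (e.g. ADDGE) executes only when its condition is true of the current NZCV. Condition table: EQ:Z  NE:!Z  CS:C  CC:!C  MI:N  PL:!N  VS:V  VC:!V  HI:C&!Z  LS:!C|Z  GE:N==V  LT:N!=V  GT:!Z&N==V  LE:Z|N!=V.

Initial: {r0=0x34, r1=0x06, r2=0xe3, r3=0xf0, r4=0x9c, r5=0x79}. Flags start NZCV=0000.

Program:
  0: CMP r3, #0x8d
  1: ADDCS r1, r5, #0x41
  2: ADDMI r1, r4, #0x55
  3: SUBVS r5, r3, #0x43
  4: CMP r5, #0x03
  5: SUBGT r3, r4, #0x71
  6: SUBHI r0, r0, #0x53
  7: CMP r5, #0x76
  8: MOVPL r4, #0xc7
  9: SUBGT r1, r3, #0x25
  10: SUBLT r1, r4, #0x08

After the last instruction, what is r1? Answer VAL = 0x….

[0] flags=0010 → (cmp)
[1] flags=0010 CS?T → r1=0xba
[2] flags=0010 MI?F → skip
[3] flags=0010 VS?F → skip
[4] flags=0010 → (cmp)
[5] flags=0010 GT?T → r3=0x2b
[6] flags=0010 HI?T → r0=0xe1
[7] flags=0010 → (cmp)
[8] flags=0010 PL?T → r4=0xc7
[9] flags=0010 GT?T → r1=0x06
[10] flags=0010 LT?F → skip

VAL = 0x06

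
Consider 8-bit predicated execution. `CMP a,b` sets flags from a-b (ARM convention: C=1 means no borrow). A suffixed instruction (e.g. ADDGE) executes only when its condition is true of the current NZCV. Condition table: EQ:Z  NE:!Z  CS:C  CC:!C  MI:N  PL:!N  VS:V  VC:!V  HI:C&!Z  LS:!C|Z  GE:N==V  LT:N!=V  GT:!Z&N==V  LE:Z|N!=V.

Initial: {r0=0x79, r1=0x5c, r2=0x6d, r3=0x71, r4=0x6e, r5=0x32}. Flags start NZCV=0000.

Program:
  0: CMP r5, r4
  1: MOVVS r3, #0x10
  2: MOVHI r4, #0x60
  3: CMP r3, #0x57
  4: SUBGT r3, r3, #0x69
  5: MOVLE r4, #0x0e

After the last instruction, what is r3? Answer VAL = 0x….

VAL = 0x08

[0] flags=1000 → (cmp)
[1] flags=1000 VS?F → skip
[2] flags=1000 HI?F → skip
[3] flags=0010 → (cmp)
[4] flags=0010 GT?T → r3=0x08
[5] flags=0010 LE?F → skip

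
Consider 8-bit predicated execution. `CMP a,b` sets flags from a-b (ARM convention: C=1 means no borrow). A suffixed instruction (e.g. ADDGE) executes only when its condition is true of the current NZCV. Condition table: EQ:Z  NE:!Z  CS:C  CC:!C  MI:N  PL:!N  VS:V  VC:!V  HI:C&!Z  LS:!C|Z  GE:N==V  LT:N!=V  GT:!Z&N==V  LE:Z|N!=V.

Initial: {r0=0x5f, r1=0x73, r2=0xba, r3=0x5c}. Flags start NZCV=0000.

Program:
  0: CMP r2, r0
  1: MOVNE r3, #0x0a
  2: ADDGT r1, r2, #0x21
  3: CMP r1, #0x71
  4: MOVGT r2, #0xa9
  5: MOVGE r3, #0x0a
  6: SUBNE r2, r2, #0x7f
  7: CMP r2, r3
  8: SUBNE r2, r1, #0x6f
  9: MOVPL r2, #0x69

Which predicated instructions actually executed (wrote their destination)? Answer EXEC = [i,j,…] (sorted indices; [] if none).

EXEC = [1,4,5,6,8,9]

0: ✓ CMP  NZCV=0011
1: ✓ MOVNE  r3←0x0a
2: · ADDGT
3: ✓ CMP  NZCV=0010
4: ✓ MOVGT  r2←0xa9
5: ✓ MOVGE  r3←0x0a
6: ✓ SUBNE  r2←0x2a
7: ✓ CMP  NZCV=0010
8: ✓ SUBNE  r2←0x04
9: ✓ MOVPL  r2←0x69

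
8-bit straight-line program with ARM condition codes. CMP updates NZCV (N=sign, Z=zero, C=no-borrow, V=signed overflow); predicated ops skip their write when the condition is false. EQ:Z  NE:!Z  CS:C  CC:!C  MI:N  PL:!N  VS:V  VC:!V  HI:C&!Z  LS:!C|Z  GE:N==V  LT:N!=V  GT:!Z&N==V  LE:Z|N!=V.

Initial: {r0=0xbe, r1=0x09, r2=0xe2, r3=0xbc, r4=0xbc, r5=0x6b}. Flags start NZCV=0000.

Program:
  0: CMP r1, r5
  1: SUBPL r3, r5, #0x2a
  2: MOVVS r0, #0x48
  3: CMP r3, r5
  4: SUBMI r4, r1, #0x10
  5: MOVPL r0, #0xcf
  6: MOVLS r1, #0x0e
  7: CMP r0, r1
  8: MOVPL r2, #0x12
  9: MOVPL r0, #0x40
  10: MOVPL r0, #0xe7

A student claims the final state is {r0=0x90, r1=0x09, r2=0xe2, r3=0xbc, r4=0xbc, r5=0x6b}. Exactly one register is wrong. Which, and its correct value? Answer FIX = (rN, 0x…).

[0] flags=1000 → (cmp)
[1] flags=1000 PL?F → skip
[2] flags=1000 VS?F → skip
[3] flags=0011 → (cmp)
[4] flags=0011 MI?F → skip
[5] flags=0011 PL?T → r0=0xcf
[6] flags=0011 LS?F → skip
[7] flags=1010 → (cmp)
[8] flags=1010 PL?F → skip
[9] flags=1010 PL?F → skip
[10] flags=1010 PL?F → skip

FIX = (r0, 0xcf)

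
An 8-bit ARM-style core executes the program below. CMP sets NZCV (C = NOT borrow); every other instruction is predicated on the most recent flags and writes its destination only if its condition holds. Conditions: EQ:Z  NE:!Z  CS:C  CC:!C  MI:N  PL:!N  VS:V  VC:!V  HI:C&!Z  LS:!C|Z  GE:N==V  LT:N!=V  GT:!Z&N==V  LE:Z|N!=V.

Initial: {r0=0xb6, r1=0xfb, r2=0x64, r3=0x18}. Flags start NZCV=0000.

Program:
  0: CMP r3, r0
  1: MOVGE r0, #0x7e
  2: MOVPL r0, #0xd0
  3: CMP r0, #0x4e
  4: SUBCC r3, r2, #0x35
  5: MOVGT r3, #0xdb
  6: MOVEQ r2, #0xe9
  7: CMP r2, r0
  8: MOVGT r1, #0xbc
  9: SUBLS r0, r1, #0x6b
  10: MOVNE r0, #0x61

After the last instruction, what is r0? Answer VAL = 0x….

VAL = 0x61

[0] flags=0000 → (cmp)
[1] flags=0000 GE?T → r0=0x7e
[2] flags=0000 PL?T → r0=0xd0
[3] flags=1010 → (cmp)
[4] flags=1010 CC?F → skip
[5] flags=1010 GT?F → skip
[6] flags=1010 EQ?F → skip
[7] flags=1001 → (cmp)
[8] flags=1001 GT?T → r1=0xbc
[9] flags=1001 LS?T → r0=0x51
[10] flags=1001 NE?T → r0=0x61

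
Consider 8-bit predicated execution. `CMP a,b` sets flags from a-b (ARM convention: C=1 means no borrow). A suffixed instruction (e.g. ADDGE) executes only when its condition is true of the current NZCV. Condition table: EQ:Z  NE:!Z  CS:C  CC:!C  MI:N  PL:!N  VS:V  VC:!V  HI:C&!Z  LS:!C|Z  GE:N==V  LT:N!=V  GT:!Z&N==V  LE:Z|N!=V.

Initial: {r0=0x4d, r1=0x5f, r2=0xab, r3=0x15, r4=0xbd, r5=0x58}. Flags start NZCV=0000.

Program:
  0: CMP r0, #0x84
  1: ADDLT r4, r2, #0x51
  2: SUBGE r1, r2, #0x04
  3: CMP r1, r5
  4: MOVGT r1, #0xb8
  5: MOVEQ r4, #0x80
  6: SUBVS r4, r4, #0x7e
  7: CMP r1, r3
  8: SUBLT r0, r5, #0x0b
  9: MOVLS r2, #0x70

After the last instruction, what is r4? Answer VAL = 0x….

VAL = 0x3f

[0] flags=1001 → (cmp)
[1] flags=1001 LT?F → skip
[2] flags=1001 GE?T → r1=0xa7
[3] flags=0011 → (cmp)
[4] flags=0011 GT?F → skip
[5] flags=0011 EQ?F → skip
[6] flags=0011 VS?T → r4=0x3f
[7] flags=1010 → (cmp)
[8] flags=1010 LT?T → r0=0x4d
[9] flags=1010 LS?F → skip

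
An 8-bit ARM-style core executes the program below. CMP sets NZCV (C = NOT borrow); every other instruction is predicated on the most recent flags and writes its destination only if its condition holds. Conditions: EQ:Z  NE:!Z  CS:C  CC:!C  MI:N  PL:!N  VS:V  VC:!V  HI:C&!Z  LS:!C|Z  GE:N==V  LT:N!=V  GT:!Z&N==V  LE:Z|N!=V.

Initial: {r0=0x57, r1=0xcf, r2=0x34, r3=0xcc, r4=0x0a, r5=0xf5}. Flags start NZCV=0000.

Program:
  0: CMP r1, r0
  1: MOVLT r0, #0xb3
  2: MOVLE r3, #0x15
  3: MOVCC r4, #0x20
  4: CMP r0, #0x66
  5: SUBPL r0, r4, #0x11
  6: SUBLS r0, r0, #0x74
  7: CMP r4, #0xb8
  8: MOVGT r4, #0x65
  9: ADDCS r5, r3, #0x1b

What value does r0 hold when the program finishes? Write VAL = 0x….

VAL = 0xf9

[0] flags=0011 → (cmp)
[1] flags=0011 LT?T → r0=0xb3
[2] flags=0011 LE?T → r3=0x15
[3] flags=0011 CC?F → skip
[4] flags=0011 → (cmp)
[5] flags=0011 PL?T → r0=0xf9
[6] flags=0011 LS?F → skip
[7] flags=0000 → (cmp)
[8] flags=0000 GT?T → r4=0x65
[9] flags=0000 CS?F → skip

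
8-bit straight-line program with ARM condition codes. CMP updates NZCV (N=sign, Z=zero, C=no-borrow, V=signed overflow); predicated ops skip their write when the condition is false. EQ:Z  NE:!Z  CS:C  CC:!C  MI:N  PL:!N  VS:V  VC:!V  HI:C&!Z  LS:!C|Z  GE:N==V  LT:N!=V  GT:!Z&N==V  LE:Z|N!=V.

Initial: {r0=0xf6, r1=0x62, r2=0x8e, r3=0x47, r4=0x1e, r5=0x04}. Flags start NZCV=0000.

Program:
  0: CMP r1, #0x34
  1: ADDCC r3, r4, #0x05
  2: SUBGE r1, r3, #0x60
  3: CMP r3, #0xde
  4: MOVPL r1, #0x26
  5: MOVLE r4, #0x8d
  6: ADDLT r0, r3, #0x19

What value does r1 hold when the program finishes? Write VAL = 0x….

VAL = 0x26

0: ✓ CMP  NZCV=0010
1: · ADDCC
2: ✓ SUBGE  r1←0xe7
3: ✓ CMP  NZCV=0000
4: ✓ MOVPL  r1←0x26
5: · MOVLE
6: · ADDLT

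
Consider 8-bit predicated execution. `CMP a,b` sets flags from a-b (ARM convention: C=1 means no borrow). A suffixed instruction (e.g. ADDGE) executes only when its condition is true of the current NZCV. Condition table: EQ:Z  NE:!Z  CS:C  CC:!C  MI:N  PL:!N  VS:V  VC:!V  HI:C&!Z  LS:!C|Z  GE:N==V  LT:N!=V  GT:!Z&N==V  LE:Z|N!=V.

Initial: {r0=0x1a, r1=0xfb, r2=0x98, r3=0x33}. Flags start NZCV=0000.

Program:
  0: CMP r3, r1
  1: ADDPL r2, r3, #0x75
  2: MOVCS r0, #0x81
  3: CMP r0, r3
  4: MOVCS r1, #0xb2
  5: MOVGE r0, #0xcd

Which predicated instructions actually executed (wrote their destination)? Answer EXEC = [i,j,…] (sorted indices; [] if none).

EXEC = [1]

0: ✓ CMP  NZCV=0000
1: ✓ ADDPL  r2←0xa8
2: · MOVCS
3: ✓ CMP  NZCV=1000
4: · MOVCS
5: · MOVGE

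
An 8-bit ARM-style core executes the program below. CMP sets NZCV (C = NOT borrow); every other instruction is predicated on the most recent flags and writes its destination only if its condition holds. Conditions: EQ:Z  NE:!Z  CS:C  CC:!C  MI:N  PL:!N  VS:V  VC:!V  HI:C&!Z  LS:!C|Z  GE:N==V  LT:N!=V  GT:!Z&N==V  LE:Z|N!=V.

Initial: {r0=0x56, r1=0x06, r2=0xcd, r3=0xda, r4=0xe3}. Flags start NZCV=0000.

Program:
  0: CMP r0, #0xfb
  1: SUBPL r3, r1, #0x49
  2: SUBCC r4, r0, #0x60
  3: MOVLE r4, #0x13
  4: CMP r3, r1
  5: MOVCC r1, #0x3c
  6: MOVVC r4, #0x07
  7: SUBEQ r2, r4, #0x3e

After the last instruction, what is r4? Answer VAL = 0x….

VAL = 0x07

0: ✓ CMP  NZCV=0000
1: ✓ SUBPL  r3←0xbd
2: ✓ SUBCC  r4←0xf6
3: · MOVLE
4: ✓ CMP  NZCV=1010
5: · MOVCC
6: ✓ MOVVC  r4←0x07
7: · SUBEQ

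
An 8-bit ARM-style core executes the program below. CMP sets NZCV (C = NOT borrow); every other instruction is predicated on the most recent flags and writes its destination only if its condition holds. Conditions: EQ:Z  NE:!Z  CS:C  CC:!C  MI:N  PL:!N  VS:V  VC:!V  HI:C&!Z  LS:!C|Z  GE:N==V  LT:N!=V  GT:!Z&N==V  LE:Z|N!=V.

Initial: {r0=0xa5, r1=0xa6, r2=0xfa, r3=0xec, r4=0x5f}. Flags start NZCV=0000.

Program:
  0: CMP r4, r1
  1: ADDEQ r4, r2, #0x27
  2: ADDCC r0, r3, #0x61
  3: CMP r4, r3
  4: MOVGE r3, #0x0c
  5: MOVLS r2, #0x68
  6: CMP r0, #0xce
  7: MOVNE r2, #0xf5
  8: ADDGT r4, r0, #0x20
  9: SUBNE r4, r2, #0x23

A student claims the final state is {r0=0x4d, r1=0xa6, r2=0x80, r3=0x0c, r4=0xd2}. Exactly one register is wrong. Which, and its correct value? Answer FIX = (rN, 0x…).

[0] flags=1001 → (cmp)
[1] flags=1001 EQ?F → skip
[2] flags=1001 CC?T → r0=0x4d
[3] flags=0000 → (cmp)
[4] flags=0000 GE?T → r3=0x0c
[5] flags=0000 LS?T → r2=0x68
[6] flags=0000 → (cmp)
[7] flags=0000 NE?T → r2=0xf5
[8] flags=0000 GT?T → r4=0x6d
[9] flags=0000 NE?T → r4=0xd2

FIX = (r2, 0xf5)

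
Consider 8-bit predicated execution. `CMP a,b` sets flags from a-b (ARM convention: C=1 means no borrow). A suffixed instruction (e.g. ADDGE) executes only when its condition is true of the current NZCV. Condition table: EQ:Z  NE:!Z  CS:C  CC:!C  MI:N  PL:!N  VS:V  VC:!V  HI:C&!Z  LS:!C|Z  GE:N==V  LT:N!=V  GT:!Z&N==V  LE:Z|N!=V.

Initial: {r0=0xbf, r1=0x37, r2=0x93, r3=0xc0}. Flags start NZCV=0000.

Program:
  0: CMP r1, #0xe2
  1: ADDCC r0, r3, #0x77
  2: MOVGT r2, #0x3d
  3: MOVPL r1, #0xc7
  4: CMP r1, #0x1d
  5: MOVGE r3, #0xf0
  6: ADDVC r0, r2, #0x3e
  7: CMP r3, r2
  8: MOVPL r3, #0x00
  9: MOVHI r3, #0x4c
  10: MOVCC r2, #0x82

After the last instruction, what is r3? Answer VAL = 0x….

VAL = 0x4c

0: ✓ CMP  NZCV=0000
1: ✓ ADDCC  r0←0x37
2: ✓ MOVGT  r2←0x3d
3: ✓ MOVPL  r1←0xc7
4: ✓ CMP  NZCV=1010
5: · MOVGE
6: ✓ ADDVC  r0←0x7b
7: ✓ CMP  NZCV=1010
8: · MOVPL
9: ✓ MOVHI  r3←0x4c
10: · MOVCC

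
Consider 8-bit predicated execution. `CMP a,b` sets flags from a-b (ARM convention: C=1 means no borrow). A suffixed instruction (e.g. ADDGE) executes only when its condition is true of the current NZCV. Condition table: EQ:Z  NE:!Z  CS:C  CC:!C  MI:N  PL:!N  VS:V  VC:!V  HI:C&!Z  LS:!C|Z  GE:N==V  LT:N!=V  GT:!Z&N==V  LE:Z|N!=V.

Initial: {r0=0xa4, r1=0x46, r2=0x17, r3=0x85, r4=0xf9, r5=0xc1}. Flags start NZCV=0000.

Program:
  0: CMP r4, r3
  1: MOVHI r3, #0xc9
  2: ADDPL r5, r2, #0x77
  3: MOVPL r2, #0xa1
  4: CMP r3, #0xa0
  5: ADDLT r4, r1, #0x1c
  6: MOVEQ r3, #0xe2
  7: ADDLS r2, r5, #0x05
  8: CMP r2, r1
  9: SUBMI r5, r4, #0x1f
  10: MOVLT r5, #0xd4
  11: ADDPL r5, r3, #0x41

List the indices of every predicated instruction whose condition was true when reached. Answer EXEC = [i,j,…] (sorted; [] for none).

EXEC = [1,2,3,10,11]

0: ✓ CMP  NZCV=0010
1: ✓ MOVHI  r3←0xc9
2: ✓ ADDPL  r5←0x8e
3: ✓ MOVPL  r2←0xa1
4: ✓ CMP  NZCV=0010
5: · ADDLT
6: · MOVEQ
7: · ADDLS
8: ✓ CMP  NZCV=0011
9: · SUBMI
10: ✓ MOVLT  r5←0xd4
11: ✓ ADDPL  r5←0x0a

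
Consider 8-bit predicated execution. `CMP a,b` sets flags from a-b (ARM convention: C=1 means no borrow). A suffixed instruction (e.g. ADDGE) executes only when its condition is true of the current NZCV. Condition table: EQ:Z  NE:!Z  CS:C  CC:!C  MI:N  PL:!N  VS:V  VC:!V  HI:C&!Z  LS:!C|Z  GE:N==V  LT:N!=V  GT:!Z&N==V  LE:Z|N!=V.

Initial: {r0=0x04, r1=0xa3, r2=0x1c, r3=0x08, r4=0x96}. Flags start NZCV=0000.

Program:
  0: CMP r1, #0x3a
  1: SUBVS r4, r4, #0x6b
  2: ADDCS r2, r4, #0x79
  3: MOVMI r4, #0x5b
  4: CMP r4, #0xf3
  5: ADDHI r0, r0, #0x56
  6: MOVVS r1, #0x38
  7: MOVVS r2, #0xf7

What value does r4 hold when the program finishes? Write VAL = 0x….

0: ✓ CMP  NZCV=0011
1: ✓ SUBVS  r4←0x2b
2: ✓ ADDCS  r2←0xa4
3: · MOVMI
4: ✓ CMP  NZCV=0000
5: · ADDHI
6: · MOVVS
7: · MOVVS

VAL = 0x2b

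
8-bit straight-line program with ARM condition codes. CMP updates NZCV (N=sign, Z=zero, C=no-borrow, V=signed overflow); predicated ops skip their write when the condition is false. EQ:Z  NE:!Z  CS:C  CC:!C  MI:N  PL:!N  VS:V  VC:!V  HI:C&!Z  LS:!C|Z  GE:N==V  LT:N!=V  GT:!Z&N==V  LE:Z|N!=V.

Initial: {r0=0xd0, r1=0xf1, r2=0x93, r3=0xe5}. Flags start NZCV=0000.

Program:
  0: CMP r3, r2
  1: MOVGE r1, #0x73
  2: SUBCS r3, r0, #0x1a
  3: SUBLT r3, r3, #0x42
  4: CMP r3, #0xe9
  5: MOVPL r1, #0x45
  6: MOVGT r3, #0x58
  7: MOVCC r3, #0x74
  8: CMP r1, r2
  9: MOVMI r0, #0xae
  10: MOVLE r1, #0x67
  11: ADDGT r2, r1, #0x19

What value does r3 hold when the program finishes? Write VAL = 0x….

VAL = 0x74

0: ✓ CMP  NZCV=0010
1: ✓ MOVGE  r1←0x73
2: ✓ SUBCS  r3←0xb6
3: · SUBLT
4: ✓ CMP  NZCV=1000
5: · MOVPL
6: · MOVGT
7: ✓ MOVCC  r3←0x74
8: ✓ CMP  NZCV=1001
9: ✓ MOVMI  r0←0xae
10: · MOVLE
11: ✓ ADDGT  r2←0x8c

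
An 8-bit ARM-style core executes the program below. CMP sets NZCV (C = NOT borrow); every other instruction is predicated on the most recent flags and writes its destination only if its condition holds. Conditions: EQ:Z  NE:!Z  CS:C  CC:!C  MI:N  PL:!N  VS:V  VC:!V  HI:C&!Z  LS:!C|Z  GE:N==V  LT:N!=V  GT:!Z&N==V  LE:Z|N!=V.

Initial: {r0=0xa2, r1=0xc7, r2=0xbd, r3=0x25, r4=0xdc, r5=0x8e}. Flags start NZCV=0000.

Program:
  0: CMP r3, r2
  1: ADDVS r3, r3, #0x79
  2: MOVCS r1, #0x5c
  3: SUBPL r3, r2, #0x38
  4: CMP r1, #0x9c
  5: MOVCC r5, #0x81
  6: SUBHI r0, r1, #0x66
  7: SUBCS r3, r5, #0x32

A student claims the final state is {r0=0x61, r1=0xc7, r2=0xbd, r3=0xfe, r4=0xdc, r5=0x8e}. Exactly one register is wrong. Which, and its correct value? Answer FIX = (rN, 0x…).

[0] flags=0000 → (cmp)
[1] flags=0000 VS?F → skip
[2] flags=0000 CS?F → skip
[3] flags=0000 PL?T → r3=0x85
[4] flags=0010 → (cmp)
[5] flags=0010 CC?F → skip
[6] flags=0010 HI?T → r0=0x61
[7] flags=0010 CS?T → r3=0x5c

FIX = (r3, 0x5c)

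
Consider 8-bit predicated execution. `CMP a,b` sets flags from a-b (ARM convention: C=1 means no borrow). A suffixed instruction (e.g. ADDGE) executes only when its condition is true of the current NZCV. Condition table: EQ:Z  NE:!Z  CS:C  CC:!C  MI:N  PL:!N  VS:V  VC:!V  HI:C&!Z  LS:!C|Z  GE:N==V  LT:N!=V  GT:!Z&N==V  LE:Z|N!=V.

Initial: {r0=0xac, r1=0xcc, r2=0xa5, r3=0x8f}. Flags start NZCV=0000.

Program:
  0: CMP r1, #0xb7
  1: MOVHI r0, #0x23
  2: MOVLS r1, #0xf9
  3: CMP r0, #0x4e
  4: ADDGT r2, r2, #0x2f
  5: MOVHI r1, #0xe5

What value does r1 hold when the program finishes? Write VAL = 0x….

[0] flags=0010 → (cmp)
[1] flags=0010 HI?T → r0=0x23
[2] flags=0010 LS?F → skip
[3] flags=1000 → (cmp)
[4] flags=1000 GT?F → skip
[5] flags=1000 HI?F → skip

VAL = 0xcc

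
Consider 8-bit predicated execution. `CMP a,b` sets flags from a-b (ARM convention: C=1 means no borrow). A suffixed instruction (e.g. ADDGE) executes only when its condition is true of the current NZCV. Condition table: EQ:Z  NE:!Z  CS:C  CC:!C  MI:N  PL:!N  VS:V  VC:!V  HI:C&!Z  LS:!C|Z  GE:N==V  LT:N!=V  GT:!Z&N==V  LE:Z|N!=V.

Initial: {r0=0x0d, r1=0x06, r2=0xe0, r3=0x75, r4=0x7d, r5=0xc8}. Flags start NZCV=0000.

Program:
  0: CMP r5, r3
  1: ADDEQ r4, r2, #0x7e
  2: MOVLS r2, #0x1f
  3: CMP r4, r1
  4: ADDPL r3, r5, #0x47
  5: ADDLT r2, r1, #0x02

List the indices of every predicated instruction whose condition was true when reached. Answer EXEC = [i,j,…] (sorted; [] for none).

0: ✓ CMP  NZCV=0011
1: · ADDEQ
2: · MOVLS
3: ✓ CMP  NZCV=0010
4: ✓ ADDPL  r3←0x0f
5: · ADDLT

EXEC = [4]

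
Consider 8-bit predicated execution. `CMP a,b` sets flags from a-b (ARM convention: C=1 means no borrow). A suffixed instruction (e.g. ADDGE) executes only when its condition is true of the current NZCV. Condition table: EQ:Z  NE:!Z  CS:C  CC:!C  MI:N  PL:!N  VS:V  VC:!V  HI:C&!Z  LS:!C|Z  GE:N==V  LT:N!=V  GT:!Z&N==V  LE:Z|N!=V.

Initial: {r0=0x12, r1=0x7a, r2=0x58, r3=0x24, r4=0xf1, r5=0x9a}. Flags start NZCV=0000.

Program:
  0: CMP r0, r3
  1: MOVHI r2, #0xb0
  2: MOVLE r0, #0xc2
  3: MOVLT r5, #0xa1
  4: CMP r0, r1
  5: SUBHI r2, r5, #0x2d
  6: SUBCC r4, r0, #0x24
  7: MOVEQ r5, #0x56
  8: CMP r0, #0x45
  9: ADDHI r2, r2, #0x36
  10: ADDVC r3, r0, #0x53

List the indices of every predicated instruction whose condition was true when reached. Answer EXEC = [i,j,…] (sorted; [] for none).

EXEC = [2,3,5,9]

[0] flags=1000 → (cmp)
[1] flags=1000 HI?F → skip
[2] flags=1000 LE?T → r0=0xc2
[3] flags=1000 LT?T → r5=0xa1
[4] flags=0011 → (cmp)
[5] flags=0011 HI?T → r2=0x74
[6] flags=0011 CC?F → skip
[7] flags=0011 EQ?F → skip
[8] flags=0011 → (cmp)
[9] flags=0011 HI?T → r2=0xaa
[10] flags=0011 VC?F → skip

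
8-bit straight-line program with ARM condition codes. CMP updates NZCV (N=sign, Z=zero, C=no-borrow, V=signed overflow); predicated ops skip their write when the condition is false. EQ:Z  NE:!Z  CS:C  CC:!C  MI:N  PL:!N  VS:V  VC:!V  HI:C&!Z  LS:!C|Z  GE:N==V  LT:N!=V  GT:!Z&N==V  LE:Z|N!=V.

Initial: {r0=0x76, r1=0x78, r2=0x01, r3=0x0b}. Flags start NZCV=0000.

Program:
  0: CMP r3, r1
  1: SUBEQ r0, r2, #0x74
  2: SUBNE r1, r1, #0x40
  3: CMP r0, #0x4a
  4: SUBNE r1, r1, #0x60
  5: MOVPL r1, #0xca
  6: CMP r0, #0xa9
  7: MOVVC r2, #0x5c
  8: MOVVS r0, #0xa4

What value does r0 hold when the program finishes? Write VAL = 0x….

VAL = 0xa4

0: ✓ CMP  NZCV=1000
1: · SUBEQ
2: ✓ SUBNE  r1←0x38
3: ✓ CMP  NZCV=0010
4: ✓ SUBNE  r1←0xd8
5: ✓ MOVPL  r1←0xca
6: ✓ CMP  NZCV=1001
7: · MOVVC
8: ✓ MOVVS  r0←0xa4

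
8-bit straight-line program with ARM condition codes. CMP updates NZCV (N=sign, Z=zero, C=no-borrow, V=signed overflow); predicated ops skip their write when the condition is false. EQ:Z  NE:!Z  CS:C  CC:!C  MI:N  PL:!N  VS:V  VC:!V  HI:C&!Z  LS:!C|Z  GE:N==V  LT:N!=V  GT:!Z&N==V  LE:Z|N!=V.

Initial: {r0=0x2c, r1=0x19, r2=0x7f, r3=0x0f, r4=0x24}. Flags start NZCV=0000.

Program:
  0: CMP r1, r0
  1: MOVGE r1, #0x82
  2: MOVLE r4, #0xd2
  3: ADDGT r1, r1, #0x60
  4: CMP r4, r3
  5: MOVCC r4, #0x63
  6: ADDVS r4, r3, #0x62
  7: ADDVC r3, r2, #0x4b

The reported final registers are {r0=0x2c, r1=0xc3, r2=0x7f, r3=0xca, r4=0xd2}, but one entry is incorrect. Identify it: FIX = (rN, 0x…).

0: ✓ CMP  NZCV=1000
1: · MOVGE
2: ✓ MOVLE  r4←0xd2
3: · ADDGT
4: ✓ CMP  NZCV=1010
5: · MOVCC
6: · ADDVS
7: ✓ ADDVC  r3←0xca

FIX = (r1, 0x19)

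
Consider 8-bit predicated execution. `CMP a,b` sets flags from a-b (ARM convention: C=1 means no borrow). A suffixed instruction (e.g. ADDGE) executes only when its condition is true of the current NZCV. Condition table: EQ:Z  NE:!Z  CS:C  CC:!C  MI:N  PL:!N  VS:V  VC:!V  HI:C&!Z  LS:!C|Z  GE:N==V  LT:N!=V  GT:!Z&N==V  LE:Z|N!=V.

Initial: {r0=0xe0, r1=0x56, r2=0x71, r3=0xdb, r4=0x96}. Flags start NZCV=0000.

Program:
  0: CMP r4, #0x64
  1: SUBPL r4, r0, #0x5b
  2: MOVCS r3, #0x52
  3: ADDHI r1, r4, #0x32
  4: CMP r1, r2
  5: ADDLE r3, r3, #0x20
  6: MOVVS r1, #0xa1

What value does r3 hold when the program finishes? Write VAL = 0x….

0: ✓ CMP  NZCV=0011
1: ✓ SUBPL  r4←0x85
2: ✓ MOVCS  r3←0x52
3: ✓ ADDHI  r1←0xb7
4: ✓ CMP  NZCV=0011
5: ✓ ADDLE  r3←0x72
6: ✓ MOVVS  r1←0xa1

VAL = 0x72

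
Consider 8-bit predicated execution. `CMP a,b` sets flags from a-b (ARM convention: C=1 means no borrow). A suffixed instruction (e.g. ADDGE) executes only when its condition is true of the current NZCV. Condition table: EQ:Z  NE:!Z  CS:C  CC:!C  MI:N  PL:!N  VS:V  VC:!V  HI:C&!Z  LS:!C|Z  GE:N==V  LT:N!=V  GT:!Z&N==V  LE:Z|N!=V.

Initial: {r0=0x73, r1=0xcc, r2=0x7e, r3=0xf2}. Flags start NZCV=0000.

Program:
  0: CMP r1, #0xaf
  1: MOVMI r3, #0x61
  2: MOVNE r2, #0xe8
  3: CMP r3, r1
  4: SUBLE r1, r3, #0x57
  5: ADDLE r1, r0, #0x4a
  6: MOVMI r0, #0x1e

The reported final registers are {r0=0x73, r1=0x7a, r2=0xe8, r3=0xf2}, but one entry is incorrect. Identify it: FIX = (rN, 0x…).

FIX = (r1, 0xcc)

[0] flags=0010 → (cmp)
[1] flags=0010 MI?F → skip
[2] flags=0010 NE?T → r2=0xe8
[3] flags=0010 → (cmp)
[4] flags=0010 LE?F → skip
[5] flags=0010 LE?F → skip
[6] flags=0010 MI?F → skip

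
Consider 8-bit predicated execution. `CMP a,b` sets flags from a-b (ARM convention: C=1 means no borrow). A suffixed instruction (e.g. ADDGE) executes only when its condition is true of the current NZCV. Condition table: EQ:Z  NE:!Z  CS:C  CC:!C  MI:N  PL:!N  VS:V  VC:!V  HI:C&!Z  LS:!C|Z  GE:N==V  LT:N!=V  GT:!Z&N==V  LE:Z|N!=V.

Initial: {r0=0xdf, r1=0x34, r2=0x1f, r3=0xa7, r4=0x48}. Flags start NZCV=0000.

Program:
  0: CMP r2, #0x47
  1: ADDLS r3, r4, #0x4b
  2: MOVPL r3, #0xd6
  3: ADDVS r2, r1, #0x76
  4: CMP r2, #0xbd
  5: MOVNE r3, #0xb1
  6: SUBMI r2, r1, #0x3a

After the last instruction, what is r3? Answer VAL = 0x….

VAL = 0xb1

0: ✓ CMP  NZCV=1000
1: ✓ ADDLS  r3←0x93
2: · MOVPL
3: · ADDVS
4: ✓ CMP  NZCV=0000
5: ✓ MOVNE  r3←0xb1
6: · SUBMI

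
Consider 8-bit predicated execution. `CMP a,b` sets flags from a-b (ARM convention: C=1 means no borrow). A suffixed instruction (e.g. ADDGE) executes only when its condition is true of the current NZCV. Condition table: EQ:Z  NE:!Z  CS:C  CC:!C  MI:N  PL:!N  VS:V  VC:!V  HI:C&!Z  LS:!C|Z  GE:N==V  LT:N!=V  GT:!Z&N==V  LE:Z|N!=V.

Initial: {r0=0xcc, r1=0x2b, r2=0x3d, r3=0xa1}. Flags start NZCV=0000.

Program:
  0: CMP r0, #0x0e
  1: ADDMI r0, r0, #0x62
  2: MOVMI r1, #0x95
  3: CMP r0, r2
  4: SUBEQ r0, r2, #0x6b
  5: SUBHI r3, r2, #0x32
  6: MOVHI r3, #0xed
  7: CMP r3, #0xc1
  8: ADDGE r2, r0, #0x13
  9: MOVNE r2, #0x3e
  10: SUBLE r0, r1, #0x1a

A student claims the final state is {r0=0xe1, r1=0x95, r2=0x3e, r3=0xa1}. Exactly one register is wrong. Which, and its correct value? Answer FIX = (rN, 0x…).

FIX = (r0, 0x7b)

[0] flags=1010 → (cmp)
[1] flags=1010 MI?T → r0=0x2e
[2] flags=1010 MI?T → r1=0x95
[3] flags=1000 → (cmp)
[4] flags=1000 EQ?F → skip
[5] flags=1000 HI?F → skip
[6] flags=1000 HI?F → skip
[7] flags=1000 → (cmp)
[8] flags=1000 GE?F → skip
[9] flags=1000 NE?T → r2=0x3e
[10] flags=1000 LE?T → r0=0x7b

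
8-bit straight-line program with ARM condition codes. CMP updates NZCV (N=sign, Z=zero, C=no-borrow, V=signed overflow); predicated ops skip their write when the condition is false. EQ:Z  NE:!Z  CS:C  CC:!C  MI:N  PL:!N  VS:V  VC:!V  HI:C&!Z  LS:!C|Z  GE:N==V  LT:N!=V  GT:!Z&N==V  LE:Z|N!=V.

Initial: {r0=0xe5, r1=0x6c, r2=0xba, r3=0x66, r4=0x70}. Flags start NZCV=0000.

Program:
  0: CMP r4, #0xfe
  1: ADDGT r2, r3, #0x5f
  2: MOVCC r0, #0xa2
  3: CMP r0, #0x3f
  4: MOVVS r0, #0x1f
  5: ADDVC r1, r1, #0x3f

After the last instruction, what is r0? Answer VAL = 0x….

[0] flags=0000 → (cmp)
[1] flags=0000 GT?T → r2=0xc5
[2] flags=0000 CC?T → r0=0xa2
[3] flags=0011 → (cmp)
[4] flags=0011 VS?T → r0=0x1f
[5] flags=0011 VC?F → skip

VAL = 0x1f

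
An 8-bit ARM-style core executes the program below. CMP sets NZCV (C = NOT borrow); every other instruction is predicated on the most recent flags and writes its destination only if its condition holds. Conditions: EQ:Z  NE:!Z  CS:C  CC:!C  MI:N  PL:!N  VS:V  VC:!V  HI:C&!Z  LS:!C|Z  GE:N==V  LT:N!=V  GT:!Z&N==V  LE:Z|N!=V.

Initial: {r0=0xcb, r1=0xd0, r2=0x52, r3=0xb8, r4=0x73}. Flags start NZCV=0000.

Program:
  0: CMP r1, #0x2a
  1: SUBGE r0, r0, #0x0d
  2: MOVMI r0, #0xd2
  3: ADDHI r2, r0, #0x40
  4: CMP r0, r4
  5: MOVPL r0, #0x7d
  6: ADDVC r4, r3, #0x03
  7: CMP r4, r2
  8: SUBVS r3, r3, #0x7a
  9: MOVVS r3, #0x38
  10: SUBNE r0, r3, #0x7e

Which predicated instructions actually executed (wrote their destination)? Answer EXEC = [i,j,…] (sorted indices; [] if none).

0: ✓ CMP  NZCV=1010
1: · SUBGE
2: ✓ MOVMI  r0←0xd2
3: ✓ ADDHI  r2←0x12
4: ✓ CMP  NZCV=0011
5: ✓ MOVPL  r0←0x7d
6: · ADDVC
7: ✓ CMP  NZCV=0010
8: · SUBVS
9: · MOVVS
10: ✓ SUBNE  r0←0x3a

EXEC = [2,3,5,10]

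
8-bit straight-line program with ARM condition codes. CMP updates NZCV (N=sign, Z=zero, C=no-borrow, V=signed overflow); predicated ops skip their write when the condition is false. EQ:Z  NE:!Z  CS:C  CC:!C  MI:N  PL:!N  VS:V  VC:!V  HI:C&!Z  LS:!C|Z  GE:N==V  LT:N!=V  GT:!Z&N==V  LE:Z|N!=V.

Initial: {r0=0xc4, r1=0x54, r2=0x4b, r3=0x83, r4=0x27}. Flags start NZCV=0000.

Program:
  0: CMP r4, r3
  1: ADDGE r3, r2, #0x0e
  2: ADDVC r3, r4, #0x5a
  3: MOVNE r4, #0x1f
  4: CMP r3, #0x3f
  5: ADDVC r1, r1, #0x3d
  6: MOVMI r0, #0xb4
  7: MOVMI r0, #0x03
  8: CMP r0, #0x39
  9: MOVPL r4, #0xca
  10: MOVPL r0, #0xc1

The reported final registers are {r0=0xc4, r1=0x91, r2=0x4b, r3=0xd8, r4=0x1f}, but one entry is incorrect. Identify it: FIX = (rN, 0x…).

FIX = (r3, 0x59)

[0] flags=1001 → (cmp)
[1] flags=1001 GE?T → r3=0x59
[2] flags=1001 VC?F → skip
[3] flags=1001 NE?T → r4=0x1f
[4] flags=0010 → (cmp)
[5] flags=0010 VC?T → r1=0x91
[6] flags=0010 MI?F → skip
[7] flags=0010 MI?F → skip
[8] flags=1010 → (cmp)
[9] flags=1010 PL?F → skip
[10] flags=1010 PL?F → skip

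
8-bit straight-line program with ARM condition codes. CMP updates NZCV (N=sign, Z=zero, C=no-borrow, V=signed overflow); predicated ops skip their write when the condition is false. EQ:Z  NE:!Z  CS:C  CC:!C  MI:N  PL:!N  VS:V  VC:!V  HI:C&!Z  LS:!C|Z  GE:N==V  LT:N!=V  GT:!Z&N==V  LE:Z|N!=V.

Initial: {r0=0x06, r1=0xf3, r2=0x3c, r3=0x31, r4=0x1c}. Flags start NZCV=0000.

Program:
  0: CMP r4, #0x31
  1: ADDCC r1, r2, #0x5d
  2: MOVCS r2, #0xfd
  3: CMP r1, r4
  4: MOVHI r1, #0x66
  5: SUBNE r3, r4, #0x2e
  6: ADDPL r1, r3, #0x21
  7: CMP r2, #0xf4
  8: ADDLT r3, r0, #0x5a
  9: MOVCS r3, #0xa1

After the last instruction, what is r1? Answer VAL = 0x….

VAL = 0x0f

0: ✓ CMP  NZCV=1000
1: ✓ ADDCC  r1←0x99
2: · MOVCS
3: ✓ CMP  NZCV=0011
4: ✓ MOVHI  r1←0x66
5: ✓ SUBNE  r3←0xee
6: ✓ ADDPL  r1←0x0f
7: ✓ CMP  NZCV=0000
8: · ADDLT
9: · MOVCS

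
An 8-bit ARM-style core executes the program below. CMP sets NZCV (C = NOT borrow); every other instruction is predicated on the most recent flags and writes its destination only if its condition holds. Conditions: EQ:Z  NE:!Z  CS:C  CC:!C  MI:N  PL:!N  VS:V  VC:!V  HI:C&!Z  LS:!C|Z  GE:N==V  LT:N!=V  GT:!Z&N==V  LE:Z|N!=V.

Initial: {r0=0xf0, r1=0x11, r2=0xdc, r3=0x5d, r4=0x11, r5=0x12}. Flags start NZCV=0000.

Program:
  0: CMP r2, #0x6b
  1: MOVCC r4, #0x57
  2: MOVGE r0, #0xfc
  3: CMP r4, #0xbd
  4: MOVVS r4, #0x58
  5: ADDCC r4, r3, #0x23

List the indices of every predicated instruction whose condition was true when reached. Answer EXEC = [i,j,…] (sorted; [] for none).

0: ✓ CMP  NZCV=0011
1: · MOVCC
2: · MOVGE
3: ✓ CMP  NZCV=0000
4: · MOVVS
5: ✓ ADDCC  r4←0x80

EXEC = [5]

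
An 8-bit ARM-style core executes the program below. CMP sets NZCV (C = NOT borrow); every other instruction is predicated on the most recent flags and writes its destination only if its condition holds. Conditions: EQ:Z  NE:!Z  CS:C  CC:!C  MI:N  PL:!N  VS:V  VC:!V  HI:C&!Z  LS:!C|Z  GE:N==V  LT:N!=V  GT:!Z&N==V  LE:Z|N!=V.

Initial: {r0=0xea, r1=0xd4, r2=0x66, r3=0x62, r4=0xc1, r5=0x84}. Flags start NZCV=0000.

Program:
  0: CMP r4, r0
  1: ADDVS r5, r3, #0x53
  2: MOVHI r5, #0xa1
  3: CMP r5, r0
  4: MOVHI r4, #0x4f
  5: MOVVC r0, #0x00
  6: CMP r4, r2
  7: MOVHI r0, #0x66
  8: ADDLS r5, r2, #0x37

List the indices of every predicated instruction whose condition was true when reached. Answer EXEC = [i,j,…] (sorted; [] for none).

EXEC = [5,7]

0: ✓ CMP  NZCV=1000
1: · ADDVS
2: · MOVHI
3: ✓ CMP  NZCV=1000
4: · MOVHI
5: ✓ MOVVC  r0←0x00
6: ✓ CMP  NZCV=0011
7: ✓ MOVHI  r0←0x66
8: · ADDLS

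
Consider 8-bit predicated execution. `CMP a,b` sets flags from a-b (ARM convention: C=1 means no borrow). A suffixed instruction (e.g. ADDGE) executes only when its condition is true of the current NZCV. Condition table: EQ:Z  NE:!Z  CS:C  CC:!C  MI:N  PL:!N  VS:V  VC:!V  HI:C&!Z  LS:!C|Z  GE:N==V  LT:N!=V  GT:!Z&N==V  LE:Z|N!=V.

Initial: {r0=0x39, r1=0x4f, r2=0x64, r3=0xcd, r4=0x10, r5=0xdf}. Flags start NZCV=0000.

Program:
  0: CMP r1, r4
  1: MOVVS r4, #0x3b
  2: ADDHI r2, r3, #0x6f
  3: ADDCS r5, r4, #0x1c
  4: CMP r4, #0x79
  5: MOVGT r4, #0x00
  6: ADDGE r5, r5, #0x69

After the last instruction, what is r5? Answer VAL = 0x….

VAL = 0x2c

[0] flags=0010 → (cmp)
[1] flags=0010 VS?F → skip
[2] flags=0010 HI?T → r2=0x3c
[3] flags=0010 CS?T → r5=0x2c
[4] flags=1000 → (cmp)
[5] flags=1000 GT?F → skip
[6] flags=1000 GE?F → skip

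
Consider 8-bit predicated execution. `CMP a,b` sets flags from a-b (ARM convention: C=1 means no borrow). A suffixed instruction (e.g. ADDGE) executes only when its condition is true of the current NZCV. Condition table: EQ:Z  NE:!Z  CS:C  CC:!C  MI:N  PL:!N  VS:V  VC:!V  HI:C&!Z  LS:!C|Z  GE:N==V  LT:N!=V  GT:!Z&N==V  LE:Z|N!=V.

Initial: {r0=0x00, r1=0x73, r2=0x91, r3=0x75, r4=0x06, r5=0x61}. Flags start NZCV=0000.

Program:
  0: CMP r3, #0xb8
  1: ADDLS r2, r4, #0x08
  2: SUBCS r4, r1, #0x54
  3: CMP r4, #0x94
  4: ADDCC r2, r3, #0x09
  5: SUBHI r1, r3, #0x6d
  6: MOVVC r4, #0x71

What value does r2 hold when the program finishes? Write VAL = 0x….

0: ✓ CMP  NZCV=1001
1: ✓ ADDLS  r2←0x0e
2: · SUBCS
3: ✓ CMP  NZCV=0000
4: ✓ ADDCC  r2←0x7e
5: · SUBHI
6: ✓ MOVVC  r4←0x71

VAL = 0x7e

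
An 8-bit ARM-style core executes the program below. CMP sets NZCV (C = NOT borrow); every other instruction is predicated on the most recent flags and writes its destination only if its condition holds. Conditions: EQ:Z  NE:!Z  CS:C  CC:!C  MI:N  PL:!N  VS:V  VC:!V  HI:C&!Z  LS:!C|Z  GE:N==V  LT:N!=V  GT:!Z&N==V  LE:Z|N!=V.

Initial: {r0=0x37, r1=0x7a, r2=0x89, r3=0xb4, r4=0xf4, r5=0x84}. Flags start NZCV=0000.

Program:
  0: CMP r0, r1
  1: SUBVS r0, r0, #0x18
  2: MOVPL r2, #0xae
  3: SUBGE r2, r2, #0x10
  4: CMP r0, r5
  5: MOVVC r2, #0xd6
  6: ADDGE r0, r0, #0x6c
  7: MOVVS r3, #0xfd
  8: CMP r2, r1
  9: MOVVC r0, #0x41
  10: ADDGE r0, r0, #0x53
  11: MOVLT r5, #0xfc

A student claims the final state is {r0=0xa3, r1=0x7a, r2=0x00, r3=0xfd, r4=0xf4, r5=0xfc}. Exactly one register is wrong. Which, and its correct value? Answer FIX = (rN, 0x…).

0: ✓ CMP  NZCV=1000
1: · SUBVS
2: · MOVPL
3: · SUBGE
4: ✓ CMP  NZCV=1001
5: · MOVVC
6: ✓ ADDGE  r0←0xa3
7: ✓ MOVVS  r3←0xfd
8: ✓ CMP  NZCV=0011
9: · MOVVC
10: · ADDGE
11: ✓ MOVLT  r5←0xfc

FIX = (r2, 0x89)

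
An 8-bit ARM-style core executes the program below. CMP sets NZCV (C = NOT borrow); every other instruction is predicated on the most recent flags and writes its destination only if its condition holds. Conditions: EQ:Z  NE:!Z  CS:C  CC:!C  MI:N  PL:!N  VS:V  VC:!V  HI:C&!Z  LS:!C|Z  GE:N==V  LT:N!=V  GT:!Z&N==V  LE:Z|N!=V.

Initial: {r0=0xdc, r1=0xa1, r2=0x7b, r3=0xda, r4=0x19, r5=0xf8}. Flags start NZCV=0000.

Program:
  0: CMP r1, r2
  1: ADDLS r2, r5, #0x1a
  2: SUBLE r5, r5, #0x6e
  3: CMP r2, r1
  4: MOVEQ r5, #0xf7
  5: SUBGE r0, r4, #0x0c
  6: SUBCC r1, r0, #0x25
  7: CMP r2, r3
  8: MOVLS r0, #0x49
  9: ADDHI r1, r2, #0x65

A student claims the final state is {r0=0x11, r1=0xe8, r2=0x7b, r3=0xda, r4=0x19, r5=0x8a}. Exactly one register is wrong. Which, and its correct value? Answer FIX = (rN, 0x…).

FIX = (r0, 0x49)

[0] flags=0011 → (cmp)
[1] flags=0011 LS?F → skip
[2] flags=0011 LE?T → r5=0x8a
[3] flags=1001 → (cmp)
[4] flags=1001 EQ?F → skip
[5] flags=1001 GE?T → r0=0x0d
[6] flags=1001 CC?T → r1=0xe8
[7] flags=1001 → (cmp)
[8] flags=1001 LS?T → r0=0x49
[9] flags=1001 HI?F → skip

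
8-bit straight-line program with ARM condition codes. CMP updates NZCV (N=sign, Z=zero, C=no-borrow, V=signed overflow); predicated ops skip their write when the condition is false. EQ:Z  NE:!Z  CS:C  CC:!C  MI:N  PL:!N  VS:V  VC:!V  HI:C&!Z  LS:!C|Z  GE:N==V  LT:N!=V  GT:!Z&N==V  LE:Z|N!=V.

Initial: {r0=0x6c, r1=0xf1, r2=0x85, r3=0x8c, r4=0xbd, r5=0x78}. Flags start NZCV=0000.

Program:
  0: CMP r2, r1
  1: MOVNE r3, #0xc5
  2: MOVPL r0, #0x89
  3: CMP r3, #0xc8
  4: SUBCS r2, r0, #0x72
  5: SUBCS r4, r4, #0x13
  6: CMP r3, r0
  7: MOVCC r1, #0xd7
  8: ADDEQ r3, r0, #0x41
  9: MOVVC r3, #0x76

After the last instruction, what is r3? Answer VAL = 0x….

[0] flags=1000 → (cmp)
[1] flags=1000 NE?T → r3=0xc5
[2] flags=1000 PL?F → skip
[3] flags=1000 → (cmp)
[4] flags=1000 CS?F → skip
[5] flags=1000 CS?F → skip
[6] flags=0011 → (cmp)
[7] flags=0011 CC?F → skip
[8] flags=0011 EQ?F → skip
[9] flags=0011 VC?F → skip

VAL = 0xc5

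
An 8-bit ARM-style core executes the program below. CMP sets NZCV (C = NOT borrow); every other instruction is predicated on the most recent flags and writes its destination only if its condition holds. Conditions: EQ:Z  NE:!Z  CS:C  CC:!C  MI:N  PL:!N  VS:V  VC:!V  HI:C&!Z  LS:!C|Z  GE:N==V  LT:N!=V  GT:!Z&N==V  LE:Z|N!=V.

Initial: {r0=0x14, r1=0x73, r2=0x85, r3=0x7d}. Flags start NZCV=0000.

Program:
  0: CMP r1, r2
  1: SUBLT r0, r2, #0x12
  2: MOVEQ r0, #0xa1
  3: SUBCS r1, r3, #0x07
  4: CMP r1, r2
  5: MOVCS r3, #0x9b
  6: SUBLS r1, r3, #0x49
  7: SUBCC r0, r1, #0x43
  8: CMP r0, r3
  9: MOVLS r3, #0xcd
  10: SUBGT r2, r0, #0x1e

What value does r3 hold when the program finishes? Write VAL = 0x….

0: ✓ CMP  NZCV=1001
1: · SUBLT
2: · MOVEQ
3: · SUBCS
4: ✓ CMP  NZCV=1001
5: · MOVCS
6: ✓ SUBLS  r1←0x34
7: ✓ SUBCC  r0←0xf1
8: ✓ CMP  NZCV=0011
9: · MOVLS
10: · SUBGT

VAL = 0x7d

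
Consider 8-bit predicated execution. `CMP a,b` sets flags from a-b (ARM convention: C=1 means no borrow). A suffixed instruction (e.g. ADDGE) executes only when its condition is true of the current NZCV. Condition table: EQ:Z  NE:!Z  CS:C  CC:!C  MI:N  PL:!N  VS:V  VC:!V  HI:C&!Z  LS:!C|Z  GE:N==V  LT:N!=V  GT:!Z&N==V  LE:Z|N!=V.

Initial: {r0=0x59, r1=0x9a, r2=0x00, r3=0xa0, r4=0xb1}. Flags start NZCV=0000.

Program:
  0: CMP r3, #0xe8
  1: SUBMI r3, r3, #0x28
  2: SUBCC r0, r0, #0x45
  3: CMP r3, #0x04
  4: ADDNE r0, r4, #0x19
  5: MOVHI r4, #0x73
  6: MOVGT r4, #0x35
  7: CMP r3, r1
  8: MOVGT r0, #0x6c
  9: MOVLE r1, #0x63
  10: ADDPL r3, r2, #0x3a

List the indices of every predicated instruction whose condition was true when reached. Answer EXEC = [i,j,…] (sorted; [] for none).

EXEC = [1,2,4,5,6,8]

[0] flags=1000 → (cmp)
[1] flags=1000 MI?T → r3=0x78
[2] flags=1000 CC?T → r0=0x14
[3] flags=0010 → (cmp)
[4] flags=0010 NE?T → r0=0xca
[5] flags=0010 HI?T → r4=0x73
[6] flags=0010 GT?T → r4=0x35
[7] flags=1001 → (cmp)
[8] flags=1001 GT?T → r0=0x6c
[9] flags=1001 LE?F → skip
[10] flags=1001 PL?F → skip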